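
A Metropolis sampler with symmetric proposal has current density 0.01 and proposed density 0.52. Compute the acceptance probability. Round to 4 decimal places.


For symmetric proposals, acceptance = min(1, pi(x*)/pi(x))
= min(1, 0.52/0.01)
= min(1, 52.0) = 1.0

1.0


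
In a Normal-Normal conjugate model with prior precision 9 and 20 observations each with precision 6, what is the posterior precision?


Posterior precision = prior precision + n * observation precision
= 9 + 20 * 6
= 9 + 120 = 129

129


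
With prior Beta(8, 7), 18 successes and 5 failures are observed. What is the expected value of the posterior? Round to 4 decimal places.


Posterior = Beta(26, 12)
E[theta] = alpha/(alpha+beta)
= 26/38 = 0.6842

0.6842


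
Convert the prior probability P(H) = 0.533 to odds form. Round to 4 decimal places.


P(not H) = 1 - 0.533 = 0.467
Odds = 0.533 / 0.467 = 1.1413

1.1413


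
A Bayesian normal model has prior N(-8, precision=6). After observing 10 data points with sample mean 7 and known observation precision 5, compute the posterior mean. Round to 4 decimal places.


Posterior mean = (prior_precision * prior_mean + n * data_precision * data_mean) / (prior_precision + n * data_precision)
Numerator = 6*-8 + 10*5*7 = 302
Denominator = 6 + 10*5 = 56
Posterior mean = 5.3929

5.3929


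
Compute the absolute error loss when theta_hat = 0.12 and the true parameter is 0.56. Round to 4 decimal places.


L = |theta_hat - theta_true|
= |0.12 - 0.56| = 0.44

0.44


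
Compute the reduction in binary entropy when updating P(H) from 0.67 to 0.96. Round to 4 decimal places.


H_before = -p*log2(p) - (1-p)*log2(1-p) for p=0.67: 0.9149
H_after for p=0.96: 0.2423
Reduction = 0.9149 - 0.2423 = 0.6726

0.6726


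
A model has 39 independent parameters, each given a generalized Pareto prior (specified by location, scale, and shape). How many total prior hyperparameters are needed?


Each generalized Pareto prior needs 3 hyperparameters (location, scale, and shape).
Total = 3 * 39 = 117

117


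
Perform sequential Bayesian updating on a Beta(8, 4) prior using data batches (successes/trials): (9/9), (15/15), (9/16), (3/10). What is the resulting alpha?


Accumulate successes: 36
Posterior alpha = prior alpha + sum of successes
= 8 + 36 = 44

44


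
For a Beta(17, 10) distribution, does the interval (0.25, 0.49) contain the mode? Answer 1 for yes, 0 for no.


Mode of Beta(a,b) = (a-1)/(a+b-2)
= (17-1)/(17+10-2) = 0.64
Check: 0.25 <= 0.64 <= 0.49?
Result: 0

0


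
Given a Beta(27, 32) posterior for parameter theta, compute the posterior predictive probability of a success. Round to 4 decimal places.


For a Beta-Bernoulli model, the predictive probability is the mean:
P(success) = 27/(27+32) = 27/59 = 0.4576

0.4576


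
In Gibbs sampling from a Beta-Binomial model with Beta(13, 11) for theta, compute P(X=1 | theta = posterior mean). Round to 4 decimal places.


Posterior mean = alpha/(alpha+beta) = 13/24 = 0.5417
P(X=1|theta=mean) = theta = 0.5417

0.5417


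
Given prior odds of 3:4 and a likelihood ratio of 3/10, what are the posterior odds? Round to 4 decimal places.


Posterior odds = prior odds * LR
Prior odds = 3/4 = 0.75
LR = 3/10 = 0.3
Posterior odds = 0.75 * 0.3 = 0.225

0.225


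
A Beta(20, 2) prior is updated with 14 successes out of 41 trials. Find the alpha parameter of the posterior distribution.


In the Beta-Binomial conjugate update:
alpha_post = alpha_prior + successes
= 20 + 14
= 34

34


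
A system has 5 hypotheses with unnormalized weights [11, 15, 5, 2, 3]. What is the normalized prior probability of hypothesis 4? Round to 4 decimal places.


The normalized prior is the weight divided by the total.
Total weight = 36
P(H4) = 2 / 36 = 0.0556

0.0556


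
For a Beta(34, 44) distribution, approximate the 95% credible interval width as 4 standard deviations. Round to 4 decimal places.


Variance of Beta(a,b) = ab / ((a+b)^2 * (a+b+1))
= 34*44 / ((78)^2 * 79)
= 0.0031
SD = sqrt(0.0031) = 0.0558
Width = 4 * SD = 0.2232

0.2232


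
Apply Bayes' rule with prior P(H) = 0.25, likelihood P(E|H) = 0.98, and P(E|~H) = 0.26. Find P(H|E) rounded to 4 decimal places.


Step 1: Compute marginal P(E) = P(E|H)P(H) + P(E|~H)P(~H)
= 0.98*0.25 + 0.26*0.75 = 0.44
Step 2: P(H|E) = P(E|H)P(H)/P(E) = 0.245/0.44
= 0.5568

0.5568


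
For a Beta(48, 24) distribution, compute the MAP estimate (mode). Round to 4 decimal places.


MAP = mode = (a-1)/(a+b-2)
= (48-1)/(48+24-2)
= 47/70 = 0.6714

0.6714


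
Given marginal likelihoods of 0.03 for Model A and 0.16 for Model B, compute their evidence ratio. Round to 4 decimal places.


Ratio = ML(A) / ML(B) = 0.03/0.16
= 0.1875

0.1875


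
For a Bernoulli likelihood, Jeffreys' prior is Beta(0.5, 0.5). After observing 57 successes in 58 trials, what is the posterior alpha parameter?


Jeffreys' prior for Bernoulli is Beta(0.5, 0.5).
Posterior is Beta(0.5 + k, 0.5 + n - k).
Posterior alpha = 0.5 + k = 0.5 + 57 = 57.5

57.5


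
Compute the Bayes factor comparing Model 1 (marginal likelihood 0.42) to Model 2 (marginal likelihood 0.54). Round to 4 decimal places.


BF12 = marginal likelihood of M1 / marginal likelihood of M2
= 0.42/0.54
= 0.7778

0.7778


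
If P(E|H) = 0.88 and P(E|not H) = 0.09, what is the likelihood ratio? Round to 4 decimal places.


Likelihood ratio = P(E|H) / P(E|not H)
= 0.88 / 0.09
= 9.7778

9.7778


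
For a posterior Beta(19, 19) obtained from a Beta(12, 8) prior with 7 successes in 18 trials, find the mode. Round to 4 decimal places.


Mode = (alpha - 1) / (alpha + beta - 2)
= 18 / 36
= 0.5

0.5


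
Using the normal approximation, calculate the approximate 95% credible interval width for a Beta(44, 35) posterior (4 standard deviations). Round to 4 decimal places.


Var(Beta) = 44*35/(79^2 * 80) = 0.0031
SD = 0.0555
Width ~ 4*SD = 0.2222

0.2222


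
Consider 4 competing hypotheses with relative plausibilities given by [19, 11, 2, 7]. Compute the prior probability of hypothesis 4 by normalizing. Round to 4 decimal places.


Sum of weights = 19 + 11 + 2 + 7 = 39
Normalized prior for H4 = 7 / 39
= 0.1795

0.1795


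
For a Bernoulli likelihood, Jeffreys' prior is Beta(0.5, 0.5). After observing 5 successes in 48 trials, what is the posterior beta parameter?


Jeffreys' prior for Bernoulli is Beta(0.5, 0.5).
Posterior is Beta(0.5 + k, 0.5 + n - k).
Posterior beta = 0.5 + (n - k) = 0.5 + 43 = 43.5

43.5


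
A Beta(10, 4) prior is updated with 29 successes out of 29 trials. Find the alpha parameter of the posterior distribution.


In the Beta-Binomial conjugate update:
alpha_post = alpha_prior + successes
= 10 + 29
= 39

39


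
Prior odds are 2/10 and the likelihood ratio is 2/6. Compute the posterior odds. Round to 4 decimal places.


Posterior odds = prior odds * likelihood ratio
= (2/10) * (2/6)
= 4 / 60
= 0.0667

0.0667


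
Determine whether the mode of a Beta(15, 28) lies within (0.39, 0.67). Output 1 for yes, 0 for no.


First find the mode: (a-1)/(a+b-2) = 0.3415
Is 0.3415 in (0.39, 0.67)? 0

0


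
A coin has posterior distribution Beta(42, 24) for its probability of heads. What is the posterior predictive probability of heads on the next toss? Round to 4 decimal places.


Posterior predictive = E[theta] = alpha/(alpha+beta)
= 42/66
= 0.6364

0.6364


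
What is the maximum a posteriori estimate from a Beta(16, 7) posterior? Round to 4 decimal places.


The MAP estimate equals the mode of the distribution.
Mode of Beta(a,b) = (a-1)/(a+b-2)
= 15/21
= 0.7143

0.7143


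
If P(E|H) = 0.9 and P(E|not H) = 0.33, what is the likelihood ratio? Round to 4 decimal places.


Likelihood ratio = P(E|H) / P(E|not H)
= 0.9 / 0.33
= 2.7273

2.7273


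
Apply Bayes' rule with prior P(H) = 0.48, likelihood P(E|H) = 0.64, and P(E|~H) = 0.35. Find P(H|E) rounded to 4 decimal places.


Step 1: Compute marginal P(E) = P(E|H)P(H) + P(E|~H)P(~H)
= 0.64*0.48 + 0.35*0.52 = 0.4892
Step 2: P(H|E) = P(E|H)P(H)/P(E) = 0.3072/0.4892
= 0.628

0.628


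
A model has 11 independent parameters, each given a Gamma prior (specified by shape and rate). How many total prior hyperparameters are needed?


Each Gamma prior needs 2 hyperparameters (shape and rate).
Total = 2 * 11 = 22

22


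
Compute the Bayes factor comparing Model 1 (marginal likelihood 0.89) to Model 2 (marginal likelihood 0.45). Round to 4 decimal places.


BF12 = marginal likelihood of M1 / marginal likelihood of M2
= 0.89/0.45
= 1.9778

1.9778


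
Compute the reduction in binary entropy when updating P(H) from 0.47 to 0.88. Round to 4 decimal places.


H_before = -p*log2(p) - (1-p)*log2(1-p) for p=0.47: 0.9974
H_after for p=0.88: 0.5294
Reduction = 0.9974 - 0.5294 = 0.468

0.468


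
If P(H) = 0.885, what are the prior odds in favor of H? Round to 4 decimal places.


Prior odds = P(H) / (1 - P(H))
= 0.885 / 0.115
= 7.6957

7.6957


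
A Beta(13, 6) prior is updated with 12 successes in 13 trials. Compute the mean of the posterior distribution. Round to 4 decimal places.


After update: Beta(25, 7)
Mean = 25 / (25 + 7) = 25 / 32
= 0.7812

0.7812


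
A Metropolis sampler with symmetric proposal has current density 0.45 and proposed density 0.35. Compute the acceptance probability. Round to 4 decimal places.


For symmetric proposals, acceptance = min(1, pi(x*)/pi(x))
= min(1, 0.35/0.45)
= min(1, 0.7778) = 0.7778

0.7778


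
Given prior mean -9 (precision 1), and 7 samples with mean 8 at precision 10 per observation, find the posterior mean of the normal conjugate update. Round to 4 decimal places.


The posterior mean is a precision-weighted average of prior and data.
Post. prec. = 1 + 70 = 71
Post. mean = (-9 + 560)/71 = 551/71 = 7.7606

7.7606


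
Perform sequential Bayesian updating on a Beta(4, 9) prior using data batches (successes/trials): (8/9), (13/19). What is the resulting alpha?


Accumulate successes: 21
Posterior alpha = prior alpha + sum of successes
= 4 + 21 = 25

25


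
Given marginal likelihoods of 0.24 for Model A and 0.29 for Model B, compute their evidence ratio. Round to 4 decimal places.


Ratio = ML(A) / ML(B) = 0.24/0.29
= 0.8276

0.8276


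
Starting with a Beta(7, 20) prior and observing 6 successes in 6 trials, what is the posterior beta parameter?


Posterior beta = prior beta + failures
Failures = 6 - 6 = 0
beta_post = 20 + 0 = 20

20


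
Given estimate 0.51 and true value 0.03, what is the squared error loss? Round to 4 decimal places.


Squared error = (estimate - true)^2
Difference = 0.48
Loss = 0.48^2 = 0.2304

0.2304


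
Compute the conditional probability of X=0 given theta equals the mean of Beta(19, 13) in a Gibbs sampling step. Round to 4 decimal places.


Mean of Beta(19, 13) = 0.5938
P(X=0 | theta=0.5938) = 0.4062

0.4062


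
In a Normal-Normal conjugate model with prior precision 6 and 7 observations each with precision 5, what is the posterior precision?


Posterior precision = prior precision + n * observation precision
= 6 + 7 * 5
= 6 + 35 = 41

41


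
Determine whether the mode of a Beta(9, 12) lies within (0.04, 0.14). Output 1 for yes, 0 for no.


First find the mode: (a-1)/(a+b-2) = 0.4211
Is 0.4211 in (0.04, 0.14)? 0

0


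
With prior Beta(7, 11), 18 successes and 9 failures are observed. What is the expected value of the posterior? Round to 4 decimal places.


Posterior = Beta(25, 20)
E[theta] = alpha/(alpha+beta)
= 25/45 = 0.5556

0.5556


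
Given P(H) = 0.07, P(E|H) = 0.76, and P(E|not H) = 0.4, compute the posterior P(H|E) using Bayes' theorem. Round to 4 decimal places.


By Bayes' theorem: P(H|E) = P(E|H)*P(H) / P(E)
P(E) = P(E|H)*P(H) + P(E|not H)*P(not H)
P(E) = 0.76*0.07 + 0.4*0.93 = 0.4252
P(H|E) = 0.76*0.07 / 0.4252 = 0.1251

0.1251


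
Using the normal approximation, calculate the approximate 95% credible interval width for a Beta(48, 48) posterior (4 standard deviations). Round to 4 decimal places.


Var(Beta) = 48*48/(96^2 * 97) = 0.0026
SD = 0.0508
Width ~ 4*SD = 0.2031

0.2031


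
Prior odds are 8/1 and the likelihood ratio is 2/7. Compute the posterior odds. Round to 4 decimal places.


Posterior odds = prior odds * likelihood ratio
= (8/1) * (2/7)
= 16 / 7
= 2.2857

2.2857


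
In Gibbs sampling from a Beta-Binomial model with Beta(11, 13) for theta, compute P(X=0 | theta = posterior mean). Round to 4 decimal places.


Posterior mean = alpha/(alpha+beta) = 11/24 = 0.4583
P(X=0|theta=mean) = 1 - theta = 0.5417

0.5417


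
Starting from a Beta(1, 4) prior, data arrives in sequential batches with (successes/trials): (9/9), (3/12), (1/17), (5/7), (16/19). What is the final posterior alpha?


In sequential Bayesian updating, we sum all successes.
Total successes = 34
Final alpha = 1 + 34 = 35

35


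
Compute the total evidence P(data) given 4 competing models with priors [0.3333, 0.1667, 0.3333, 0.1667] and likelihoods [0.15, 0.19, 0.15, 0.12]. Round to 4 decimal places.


Marginal likelihood = sum P(model_i) * P(data|model_i)
Model 1: 0.3333 * 0.15 = 0.05
Model 2: 0.1667 * 0.19 = 0.0317
Model 3: 0.3333 * 0.15 = 0.05
Model 4: 0.1667 * 0.12 = 0.02
Total = 0.1517

0.1517


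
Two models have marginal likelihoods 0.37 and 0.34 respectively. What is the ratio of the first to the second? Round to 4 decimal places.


Evidence ratio = 0.37 / 0.34
= 1.0882

1.0882


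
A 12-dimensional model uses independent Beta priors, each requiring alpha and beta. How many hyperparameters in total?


Per parameter: 2 (alpha and beta).
Total = 12 * 2 = 24

24


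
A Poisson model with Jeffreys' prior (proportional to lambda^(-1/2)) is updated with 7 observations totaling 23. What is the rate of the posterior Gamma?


Posterior = Gamma(0.5 + S, n)
= Gamma(0.5 + 23, 7)
Posterior rate = 0 + n = 7

7.0


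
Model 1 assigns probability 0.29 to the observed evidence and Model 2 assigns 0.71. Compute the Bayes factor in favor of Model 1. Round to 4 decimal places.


BF = P(data|M1) / P(data|M2)
= 0.29 / 0.71 = 0.4085

0.4085


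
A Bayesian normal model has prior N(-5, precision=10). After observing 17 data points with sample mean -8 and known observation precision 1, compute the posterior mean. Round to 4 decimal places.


Posterior mean = (prior_precision * prior_mean + n * data_precision * data_mean) / (prior_precision + n * data_precision)
Numerator = 10*-5 + 17*1*-8 = -186
Denominator = 10 + 17*1 = 27
Posterior mean = -6.8889

-6.8889


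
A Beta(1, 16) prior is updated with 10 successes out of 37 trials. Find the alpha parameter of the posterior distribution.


In the Beta-Binomial conjugate update:
alpha_post = alpha_prior + successes
= 1 + 10
= 11

11


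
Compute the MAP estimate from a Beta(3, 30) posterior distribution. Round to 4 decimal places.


MAP = mode of Beta distribution
= (alpha - 1)/(alpha + beta - 2)
= (3-1)/(3+30-2)
= 2/31 = 0.0645

0.0645


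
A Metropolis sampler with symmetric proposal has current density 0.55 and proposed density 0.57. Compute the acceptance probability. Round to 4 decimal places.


For symmetric proposals, acceptance = min(1, pi(x*)/pi(x))
= min(1, 0.57/0.55)
= min(1, 1.0364) = 1.0

1.0


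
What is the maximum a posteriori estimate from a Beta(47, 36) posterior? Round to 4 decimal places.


The MAP estimate equals the mode of the distribution.
Mode of Beta(a,b) = (a-1)/(a+b-2)
= 46/81
= 0.5679

0.5679


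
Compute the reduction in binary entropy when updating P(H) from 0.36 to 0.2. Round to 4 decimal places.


H_before = -p*log2(p) - (1-p)*log2(1-p) for p=0.36: 0.9427
H_after for p=0.2: 0.7219
Reduction = 0.9427 - 0.7219 = 0.2208

0.2208


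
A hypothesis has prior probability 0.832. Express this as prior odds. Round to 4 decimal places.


Odds = P(H) / P(not H) = 0.832 / 0.168
= 4.9524

4.9524


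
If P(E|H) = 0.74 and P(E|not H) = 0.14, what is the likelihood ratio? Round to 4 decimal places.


Likelihood ratio = P(E|H) / P(E|not H)
= 0.74 / 0.14
= 5.2857

5.2857


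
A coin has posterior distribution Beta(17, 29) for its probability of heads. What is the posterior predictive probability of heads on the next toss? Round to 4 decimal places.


Posterior predictive = E[theta] = alpha/(alpha+beta)
= 17/46
= 0.3696

0.3696


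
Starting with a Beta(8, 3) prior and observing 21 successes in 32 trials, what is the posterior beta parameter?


Posterior beta = prior beta + failures
Failures = 32 - 21 = 11
beta_post = 3 + 11 = 14

14


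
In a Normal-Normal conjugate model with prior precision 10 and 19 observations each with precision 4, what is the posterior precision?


Posterior precision = prior precision + n * observation precision
= 10 + 19 * 4
= 10 + 76 = 86

86


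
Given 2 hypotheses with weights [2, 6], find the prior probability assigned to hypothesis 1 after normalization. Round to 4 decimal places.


To normalize, divide each weight by the sum of all weights.
Sum = 8
Prior(H1) = 2/8 = 0.25

0.25


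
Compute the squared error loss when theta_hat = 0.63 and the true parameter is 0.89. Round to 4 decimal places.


L = (theta_hat - theta_true)^2
= (0.63 - 0.89)^2
= -0.26^2 = 0.0676

0.0676


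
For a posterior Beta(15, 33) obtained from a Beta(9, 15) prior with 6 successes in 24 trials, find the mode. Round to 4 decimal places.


Mode = (alpha - 1) / (alpha + beta - 2)
= 14 / 46
= 0.3043

0.3043


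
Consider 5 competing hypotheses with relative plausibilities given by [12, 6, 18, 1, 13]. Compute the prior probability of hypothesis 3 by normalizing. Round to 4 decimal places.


Sum of weights = 12 + 6 + 18 + 1 + 13 = 50
Normalized prior for H3 = 18 / 50
= 0.36

0.36


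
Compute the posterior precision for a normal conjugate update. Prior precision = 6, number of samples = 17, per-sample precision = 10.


tau_post = tau_0 + n * tau
= 6 + 17 * 10 = 176

176


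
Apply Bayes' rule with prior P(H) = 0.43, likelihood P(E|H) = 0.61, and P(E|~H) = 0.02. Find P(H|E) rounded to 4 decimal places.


Step 1: Compute marginal P(E) = P(E|H)P(H) + P(E|~H)P(~H)
= 0.61*0.43 + 0.02*0.57 = 0.2737
Step 2: P(H|E) = P(E|H)P(H)/P(E) = 0.2623/0.2737
= 0.9583

0.9583


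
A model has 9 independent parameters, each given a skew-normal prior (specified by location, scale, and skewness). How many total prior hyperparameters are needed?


Each skew-normal prior needs 3 hyperparameters (location, scale, and skewness).
Total = 3 * 9 = 27

27


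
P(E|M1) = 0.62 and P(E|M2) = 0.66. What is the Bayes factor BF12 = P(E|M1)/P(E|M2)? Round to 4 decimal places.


Bayes factor BF12 = P(E|M1) / P(E|M2)
= 0.62 / 0.66
= 0.9394

0.9394


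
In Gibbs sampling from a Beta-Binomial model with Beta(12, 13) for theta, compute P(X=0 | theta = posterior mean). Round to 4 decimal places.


Posterior mean = alpha/(alpha+beta) = 12/25 = 0.48
P(X=0|theta=mean) = 1 - theta = 0.52

0.52


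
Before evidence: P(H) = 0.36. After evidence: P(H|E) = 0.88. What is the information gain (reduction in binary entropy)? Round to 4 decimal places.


Prior entropy = 0.9427
Posterior entropy = 0.5294
Information gain = 0.9427 - 0.5294 = 0.4133

0.4133


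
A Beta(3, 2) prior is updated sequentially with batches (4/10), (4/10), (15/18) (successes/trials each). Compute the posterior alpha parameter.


Sequential conjugate updating is equivalent to a single batch update.
Total successes across all batches = 23
alpha_posterior = alpha_prior + total_successes = 3 + 23
= 26

26


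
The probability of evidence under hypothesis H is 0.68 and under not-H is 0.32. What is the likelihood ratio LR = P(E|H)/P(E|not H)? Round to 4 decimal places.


LR = 0.68 / 0.32
= 2.125

2.125


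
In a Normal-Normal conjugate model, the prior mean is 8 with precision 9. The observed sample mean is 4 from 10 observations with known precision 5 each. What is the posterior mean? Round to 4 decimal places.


Posterior precision = tau0 + n*tau = 9 + 10*5 = 59
Posterior mean = (tau0*mu0 + n*tau*xbar) / posterior_precision
= (9*8 + 10*5*4) / 59
= 272 / 59 = 4.6102

4.6102


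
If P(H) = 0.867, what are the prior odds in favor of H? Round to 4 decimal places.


Prior odds = P(H) / (1 - P(H))
= 0.867 / 0.133
= 6.5188

6.5188


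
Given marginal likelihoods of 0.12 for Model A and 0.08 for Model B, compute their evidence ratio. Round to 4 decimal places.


Ratio = ML(A) / ML(B) = 0.12/0.08
= 1.5

1.5


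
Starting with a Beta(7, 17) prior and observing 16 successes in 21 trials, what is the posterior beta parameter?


Posterior beta = prior beta + failures
Failures = 21 - 16 = 5
beta_post = 17 + 5 = 22

22


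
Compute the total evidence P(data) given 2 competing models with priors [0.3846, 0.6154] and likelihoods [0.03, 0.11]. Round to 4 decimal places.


Marginal likelihood = sum P(model_i) * P(data|model_i)
Model 1: 0.3846 * 0.03 = 0.0115
Model 2: 0.6154 * 0.11 = 0.0677
Total = 0.0792

0.0792


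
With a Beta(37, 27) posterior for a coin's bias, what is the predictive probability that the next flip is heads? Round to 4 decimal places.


The predictive probability equals the posterior mean.
P(next = heads) = alpha / (alpha + beta)
= 37 / 64 = 0.5781

0.5781


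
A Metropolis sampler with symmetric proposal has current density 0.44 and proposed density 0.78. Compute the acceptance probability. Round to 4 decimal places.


For symmetric proposals, acceptance = min(1, pi(x*)/pi(x))
= min(1, 0.78/0.44)
= min(1, 1.7727) = 1.0

1.0


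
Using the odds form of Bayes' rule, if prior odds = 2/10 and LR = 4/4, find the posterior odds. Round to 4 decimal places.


Bayes' rule in odds form: posterior odds = prior odds * LR
= (2 * 4) / (10 * 4)
= 8/40 = 0.2

0.2


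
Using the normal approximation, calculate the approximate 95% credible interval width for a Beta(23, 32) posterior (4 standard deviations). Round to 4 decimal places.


Var(Beta) = 23*32/(55^2 * 56) = 0.0043
SD = 0.0659
Width ~ 4*SD = 0.2637

0.2637


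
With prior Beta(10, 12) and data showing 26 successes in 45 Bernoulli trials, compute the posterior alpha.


Conjugate update: alpha_posterior = alpha_prior + k
= 10 + 26 = 36

36


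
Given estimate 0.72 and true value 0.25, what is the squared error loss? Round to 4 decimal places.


Squared error = (estimate - true)^2
Difference = 0.47
Loss = 0.47^2 = 0.2209

0.2209


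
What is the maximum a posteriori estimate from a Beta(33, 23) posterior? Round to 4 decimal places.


The MAP estimate equals the mode of the distribution.
Mode of Beta(a,b) = (a-1)/(a+b-2)
= 32/54
= 0.5926

0.5926


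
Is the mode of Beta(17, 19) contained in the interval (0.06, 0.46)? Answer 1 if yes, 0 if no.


Mode = (a-1)/(a+b-2) = 16/34 = 0.4706
Interval: (0.06, 0.46)
Contains mode? 0

0


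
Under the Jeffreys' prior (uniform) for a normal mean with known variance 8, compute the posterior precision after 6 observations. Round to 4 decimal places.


Prior precision = 0 (flat prior).
Post. prec. = 0 + n/var = 6/8 = 0.75

0.75


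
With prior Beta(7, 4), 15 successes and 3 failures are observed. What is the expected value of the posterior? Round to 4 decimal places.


Posterior = Beta(22, 7)
E[theta] = alpha/(alpha+beta)
= 22/29 = 0.7586

0.7586


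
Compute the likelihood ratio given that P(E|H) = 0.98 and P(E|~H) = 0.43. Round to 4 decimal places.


LR = P(E|H) / P(E|~H)
= 0.98 / 0.43 = 2.2791

2.2791


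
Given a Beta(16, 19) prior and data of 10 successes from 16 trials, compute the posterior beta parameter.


Number of failures = 16 - 10 = 6
Posterior beta = 19 + 6 = 25

25


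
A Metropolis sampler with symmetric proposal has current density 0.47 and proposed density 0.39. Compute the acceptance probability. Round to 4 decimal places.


For symmetric proposals, acceptance = min(1, pi(x*)/pi(x))
= min(1, 0.39/0.47)
= min(1, 0.8298) = 0.8298

0.8298


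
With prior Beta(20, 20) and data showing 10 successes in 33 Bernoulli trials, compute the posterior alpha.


Conjugate update: alpha_posterior = alpha_prior + k
= 20 + 10 = 30

30


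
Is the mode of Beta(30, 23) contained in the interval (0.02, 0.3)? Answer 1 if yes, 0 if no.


Mode = (a-1)/(a+b-2) = 29/51 = 0.5686
Interval: (0.02, 0.3)
Contains mode? 0

0


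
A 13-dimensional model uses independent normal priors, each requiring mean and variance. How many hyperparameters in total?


Per parameter: 2 (mean and variance).
Total = 13 * 2 = 26

26


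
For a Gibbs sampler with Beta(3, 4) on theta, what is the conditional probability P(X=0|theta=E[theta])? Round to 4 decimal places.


E[theta] = 3/(3+4) = 0.4286
P(X=0|theta) = 1 - theta = 0.5714

0.5714


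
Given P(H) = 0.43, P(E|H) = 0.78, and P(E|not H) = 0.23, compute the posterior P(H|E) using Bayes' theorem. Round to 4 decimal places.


By Bayes' theorem: P(H|E) = P(E|H)*P(H) / P(E)
P(E) = P(E|H)*P(H) + P(E|not H)*P(not H)
P(E) = 0.78*0.43 + 0.23*0.57 = 0.4665
P(H|E) = 0.78*0.43 / 0.4665 = 0.719

0.719


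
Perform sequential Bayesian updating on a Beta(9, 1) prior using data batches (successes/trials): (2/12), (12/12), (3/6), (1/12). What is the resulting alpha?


Accumulate successes: 18
Posterior alpha = prior alpha + sum of successes
= 9 + 18 = 27

27


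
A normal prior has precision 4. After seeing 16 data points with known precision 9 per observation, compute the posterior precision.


In the conjugate normal model, precisions add:
tau_posterior = tau_prior + n * tau_data
= 4 + 16*9 = 148

148


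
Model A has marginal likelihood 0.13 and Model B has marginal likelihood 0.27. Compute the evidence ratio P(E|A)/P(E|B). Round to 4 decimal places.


Evidence ratio = P(E|A) / P(E|B)
= 0.13 / 0.27
= 0.4815

0.4815


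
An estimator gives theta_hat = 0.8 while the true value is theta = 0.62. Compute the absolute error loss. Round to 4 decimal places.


The absolute error loss is |theta_hat - theta|
= |0.8 - 0.62|
= 0.18

0.18


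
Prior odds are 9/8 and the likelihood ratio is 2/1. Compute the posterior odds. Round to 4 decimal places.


Posterior odds = prior odds * likelihood ratio
= (9/8) * (2/1)
= 18 / 8
= 2.25

2.25


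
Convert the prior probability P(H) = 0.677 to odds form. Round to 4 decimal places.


P(not H) = 1 - 0.677 = 0.323
Odds = 0.677 / 0.323 = 2.096

2.096


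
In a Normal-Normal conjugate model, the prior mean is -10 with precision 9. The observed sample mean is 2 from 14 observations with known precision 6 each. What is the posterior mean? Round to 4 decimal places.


Posterior precision = tau0 + n*tau = 9 + 14*6 = 93
Posterior mean = (tau0*mu0 + n*tau*xbar) / posterior_precision
= (9*-10 + 14*6*2) / 93
= 78 / 93 = 0.8387

0.8387


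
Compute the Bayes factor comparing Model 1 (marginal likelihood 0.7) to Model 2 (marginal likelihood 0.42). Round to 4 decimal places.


BF12 = marginal likelihood of M1 / marginal likelihood of M2
= 0.7/0.42
= 1.6667

1.6667


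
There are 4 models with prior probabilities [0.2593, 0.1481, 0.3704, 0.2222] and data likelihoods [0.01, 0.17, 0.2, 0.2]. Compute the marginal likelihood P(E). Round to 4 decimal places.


P(E) = sum over models of P(M_i) * P(E|M_i)
= 0.2593*0.01 + 0.1481*0.17 + 0.3704*0.2 + 0.2222*0.2
= 0.1463

0.1463


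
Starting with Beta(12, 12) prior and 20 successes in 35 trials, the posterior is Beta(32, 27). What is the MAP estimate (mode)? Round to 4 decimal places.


The mode of Beta(a, b) when a > 1 and b > 1 is (a-1)/(a+b-2)
= (32 - 1) / (32 + 27 - 2)
= 31 / 57
= 0.5439

0.5439


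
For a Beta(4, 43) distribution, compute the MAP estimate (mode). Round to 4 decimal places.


MAP = mode = (a-1)/(a+b-2)
= (4-1)/(4+43-2)
= 3/45 = 0.0667

0.0667


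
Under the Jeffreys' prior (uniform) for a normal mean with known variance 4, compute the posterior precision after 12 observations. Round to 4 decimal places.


Prior precision = 0 (flat prior).
Post. prec. = 0 + n/var = 12/4 = 3.0

3.0


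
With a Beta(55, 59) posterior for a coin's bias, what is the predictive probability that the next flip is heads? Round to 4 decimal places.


The predictive probability equals the posterior mean.
P(next = heads) = alpha / (alpha + beta)
= 55 / 114 = 0.4825

0.4825


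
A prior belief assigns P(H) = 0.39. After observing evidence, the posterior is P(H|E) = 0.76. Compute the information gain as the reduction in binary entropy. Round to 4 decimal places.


H(prior) = -0.39*log2(0.39) - 0.61*log2(0.61)
= 0.9648
H(post) = -0.76*log2(0.76) - 0.24*log2(0.24)
= 0.795
IG = 0.9648 - 0.795 = 0.1698

0.1698


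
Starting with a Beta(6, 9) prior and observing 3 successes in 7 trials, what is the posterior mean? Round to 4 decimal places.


Posterior parameters: alpha = 6 + 3 = 9
beta = 9 + 4 = 13
Posterior mean = alpha / (alpha + beta) = 9 / 22
= 0.4091

0.4091


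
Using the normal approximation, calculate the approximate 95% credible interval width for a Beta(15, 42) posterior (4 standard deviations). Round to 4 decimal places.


Var(Beta) = 15*42/(57^2 * 58) = 0.0033
SD = 0.0578
Width ~ 4*SD = 0.2313

0.2313


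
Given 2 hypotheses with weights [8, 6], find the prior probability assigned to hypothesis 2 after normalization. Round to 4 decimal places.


To normalize, divide each weight by the sum of all weights.
Sum = 14
Prior(H2) = 6/14 = 0.4286

0.4286


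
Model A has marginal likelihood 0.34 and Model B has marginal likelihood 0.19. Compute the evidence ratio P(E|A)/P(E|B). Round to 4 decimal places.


Evidence ratio = P(E|A) / P(E|B)
= 0.34 / 0.19
= 1.7895

1.7895


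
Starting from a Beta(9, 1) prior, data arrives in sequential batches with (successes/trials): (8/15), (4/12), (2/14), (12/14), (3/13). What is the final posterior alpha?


In sequential Bayesian updating, we sum all successes.
Total successes = 29
Final alpha = 9 + 29 = 38

38


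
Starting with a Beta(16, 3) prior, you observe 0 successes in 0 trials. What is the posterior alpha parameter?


For a Beta-Binomial conjugate model:
Posterior alpha = prior alpha + number of successes
= 16 + 0 = 16

16


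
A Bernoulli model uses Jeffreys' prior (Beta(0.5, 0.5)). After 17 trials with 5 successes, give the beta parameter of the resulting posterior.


Posterior = Beta(prior_alpha + successes, prior_beta + failures)
= Beta(0.5 + 5, 0.5 + 12)
Posterior beta = 0.5 + (n - k) = 0.5 + 12 = 12.5

12.5


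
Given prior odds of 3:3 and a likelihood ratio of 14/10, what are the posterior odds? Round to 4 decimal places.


Posterior odds = prior odds * LR
Prior odds = 3/3 = 1.0
LR = 14/10 = 1.4
Posterior odds = 1.0 * 1.4 = 1.4

1.4


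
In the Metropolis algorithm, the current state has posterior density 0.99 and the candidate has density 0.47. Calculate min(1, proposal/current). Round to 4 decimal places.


Ratio = 0.47/0.99 = 0.4747
Acceptance probability = min(1, 0.4747)
= 0.4747

0.4747


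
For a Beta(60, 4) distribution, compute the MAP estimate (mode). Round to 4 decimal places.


MAP = mode = (a-1)/(a+b-2)
= (60-1)/(60+4-2)
= 59/62 = 0.9516

0.9516


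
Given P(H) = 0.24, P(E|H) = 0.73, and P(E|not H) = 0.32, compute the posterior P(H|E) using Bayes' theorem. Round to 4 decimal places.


By Bayes' theorem: P(H|E) = P(E|H)*P(H) / P(E)
P(E) = P(E|H)*P(H) + P(E|not H)*P(not H)
P(E) = 0.73*0.24 + 0.32*0.76 = 0.4184
P(H|E) = 0.73*0.24 / 0.4184 = 0.4187

0.4187


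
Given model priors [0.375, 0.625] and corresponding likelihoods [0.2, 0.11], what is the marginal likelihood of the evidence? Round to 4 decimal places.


P(E) = sum_i P(M_i) P(E|M_i)
= 0.075 + 0.0688
= 0.1438

0.1438


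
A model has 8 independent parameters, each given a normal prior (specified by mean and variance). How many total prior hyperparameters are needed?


Each normal prior needs 2 hyperparameters (mean and variance).
Total = 2 * 8 = 16

16


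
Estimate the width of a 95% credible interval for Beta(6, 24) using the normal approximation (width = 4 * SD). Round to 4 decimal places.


For Beta(a,b): Var = ab/((a+b)^2(a+b+1))
Var = 0.0052, SD = 0.0718
Approximate 95% CI width = 4 * 0.0718 = 0.2874

0.2874


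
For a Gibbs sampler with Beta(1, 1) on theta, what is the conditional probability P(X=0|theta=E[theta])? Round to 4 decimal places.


E[theta] = 1/(1+1) = 0.5
P(X=0|theta) = 1 - theta = 0.5

0.5


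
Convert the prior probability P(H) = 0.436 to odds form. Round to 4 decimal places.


P(not H) = 1 - 0.436 = 0.564
Odds = 0.436 / 0.564 = 0.773

0.773


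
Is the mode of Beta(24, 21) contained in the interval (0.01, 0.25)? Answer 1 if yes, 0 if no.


Mode = (a-1)/(a+b-2) = 23/43 = 0.5349
Interval: (0.01, 0.25)
Contains mode? 0

0


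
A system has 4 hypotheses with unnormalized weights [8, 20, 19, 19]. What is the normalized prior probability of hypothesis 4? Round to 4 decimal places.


The normalized prior is the weight divided by the total.
Total weight = 66
P(H4) = 19 / 66 = 0.2879

0.2879


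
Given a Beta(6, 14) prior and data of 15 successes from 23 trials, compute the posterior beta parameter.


Number of failures = 23 - 15 = 8
Posterior beta = 14 + 8 = 22

22


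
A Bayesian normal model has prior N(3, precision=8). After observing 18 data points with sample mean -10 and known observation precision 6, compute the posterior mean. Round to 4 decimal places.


Posterior mean = (prior_precision * prior_mean + n * data_precision * data_mean) / (prior_precision + n * data_precision)
Numerator = 8*3 + 18*6*-10 = -1056
Denominator = 8 + 18*6 = 116
Posterior mean = -9.1034

-9.1034


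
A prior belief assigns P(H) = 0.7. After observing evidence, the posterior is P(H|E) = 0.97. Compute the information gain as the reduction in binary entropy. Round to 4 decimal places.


H(prior) = -0.7*log2(0.7) - 0.3*log2(0.3)
= 0.8813
H(post) = -0.97*log2(0.97) - 0.03*log2(0.03)
= 0.1944
IG = 0.8813 - 0.1944 = 0.6869

0.6869


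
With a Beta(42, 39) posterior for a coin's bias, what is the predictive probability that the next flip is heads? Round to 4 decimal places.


The predictive probability equals the posterior mean.
P(next = heads) = alpha / (alpha + beta)
= 42 / 81 = 0.5185

0.5185


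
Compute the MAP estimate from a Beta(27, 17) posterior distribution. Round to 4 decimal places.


MAP = mode of Beta distribution
= (alpha - 1)/(alpha + beta - 2)
= (27-1)/(27+17-2)
= 26/42 = 0.619

0.619


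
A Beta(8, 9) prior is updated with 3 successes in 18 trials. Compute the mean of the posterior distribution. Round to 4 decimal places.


After update: Beta(11, 24)
Mean = 11 / (11 + 24) = 11 / 35
= 0.3143

0.3143


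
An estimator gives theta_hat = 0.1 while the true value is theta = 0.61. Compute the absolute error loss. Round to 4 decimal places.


The absolute error loss is |theta_hat - theta|
= |0.1 - 0.61|
= 0.51

0.51


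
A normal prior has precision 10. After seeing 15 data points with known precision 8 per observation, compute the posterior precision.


In the conjugate normal model, precisions add:
tau_posterior = tau_prior + n * tau_data
= 10 + 15*8 = 130

130


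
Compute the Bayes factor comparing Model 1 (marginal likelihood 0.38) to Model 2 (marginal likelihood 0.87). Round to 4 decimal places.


BF12 = marginal likelihood of M1 / marginal likelihood of M2
= 0.38/0.87
= 0.4368

0.4368


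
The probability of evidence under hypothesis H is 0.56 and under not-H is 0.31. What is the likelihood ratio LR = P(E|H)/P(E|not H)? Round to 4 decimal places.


LR = 0.56 / 0.31
= 1.8065

1.8065


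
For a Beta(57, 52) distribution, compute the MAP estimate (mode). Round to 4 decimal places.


MAP = mode = (a-1)/(a+b-2)
= (57-1)/(57+52-2)
= 56/107 = 0.5234

0.5234


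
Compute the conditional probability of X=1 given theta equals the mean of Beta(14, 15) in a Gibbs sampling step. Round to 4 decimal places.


Mean of Beta(14, 15) = 0.4828
P(X=1 | theta=0.4828) = 0.4828

0.4828


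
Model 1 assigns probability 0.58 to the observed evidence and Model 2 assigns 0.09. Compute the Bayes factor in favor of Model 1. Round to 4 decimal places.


BF = P(data|M1) / P(data|M2)
= 0.58 / 0.09 = 6.4444

6.4444


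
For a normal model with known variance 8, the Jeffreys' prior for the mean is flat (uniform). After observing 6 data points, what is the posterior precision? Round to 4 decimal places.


Jeffreys' prior for normal mean (known variance) is flat.
Prior precision = 0.
Posterior precision = prior_prec + n/sigma^2 = 0 + 6/8
= 0.75

0.75


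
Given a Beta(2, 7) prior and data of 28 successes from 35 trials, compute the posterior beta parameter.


Number of failures = 35 - 28 = 7
Posterior beta = 7 + 7 = 14

14


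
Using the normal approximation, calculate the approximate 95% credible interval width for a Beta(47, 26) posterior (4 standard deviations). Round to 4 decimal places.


Var(Beta) = 47*26/(73^2 * 74) = 0.0031
SD = 0.0557
Width ~ 4*SD = 0.2227

0.2227


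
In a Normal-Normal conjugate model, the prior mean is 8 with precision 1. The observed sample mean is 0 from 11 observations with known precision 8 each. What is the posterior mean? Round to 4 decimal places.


Posterior precision = tau0 + n*tau = 1 + 11*8 = 89
Posterior mean = (tau0*mu0 + n*tau*xbar) / posterior_precision
= (1*8 + 11*8*0) / 89
= 8 / 89 = 0.0899

0.0899


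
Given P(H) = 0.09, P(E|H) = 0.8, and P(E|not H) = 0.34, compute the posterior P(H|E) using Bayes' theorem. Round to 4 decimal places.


By Bayes' theorem: P(H|E) = P(E|H)*P(H) / P(E)
P(E) = P(E|H)*P(H) + P(E|not H)*P(not H)
P(E) = 0.8*0.09 + 0.34*0.91 = 0.3814
P(H|E) = 0.8*0.09 / 0.3814 = 0.1888

0.1888


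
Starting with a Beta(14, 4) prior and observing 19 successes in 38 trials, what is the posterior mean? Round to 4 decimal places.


Posterior parameters: alpha = 14 + 19 = 33
beta = 4 + 19 = 23
Posterior mean = alpha / (alpha + beta) = 33 / 56
= 0.5893

0.5893


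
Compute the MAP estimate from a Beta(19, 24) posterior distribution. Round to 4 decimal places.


MAP = mode of Beta distribution
= (alpha - 1)/(alpha + beta - 2)
= (19-1)/(19+24-2)
= 18/41 = 0.439

0.439


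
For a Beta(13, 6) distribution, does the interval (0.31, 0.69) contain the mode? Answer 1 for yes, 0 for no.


Mode of Beta(a,b) = (a-1)/(a+b-2)
= (13-1)/(13+6-2) = 0.7059
Check: 0.31 <= 0.7059 <= 0.69?
Result: 0

0


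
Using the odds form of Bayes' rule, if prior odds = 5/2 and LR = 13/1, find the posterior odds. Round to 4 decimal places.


Bayes' rule in odds form: posterior odds = prior odds * LR
= (5 * 13) / (2 * 1)
= 65/2 = 32.5

32.5


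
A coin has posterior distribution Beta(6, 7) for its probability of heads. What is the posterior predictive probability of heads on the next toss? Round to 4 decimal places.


Posterior predictive = E[theta] = alpha/(alpha+beta)
= 6/13
= 0.4615

0.4615


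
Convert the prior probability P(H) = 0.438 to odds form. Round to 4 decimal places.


P(not H) = 1 - 0.438 = 0.562
Odds = 0.438 / 0.562 = 0.7794

0.7794


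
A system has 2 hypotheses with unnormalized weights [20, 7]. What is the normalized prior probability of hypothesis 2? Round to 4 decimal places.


The normalized prior is the weight divided by the total.
Total weight = 27
P(H2) = 7 / 27 = 0.2593

0.2593


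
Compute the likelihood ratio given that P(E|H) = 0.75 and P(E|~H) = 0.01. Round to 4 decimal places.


LR = P(E|H) / P(E|~H)
= 0.75 / 0.01 = 75.0

75.0


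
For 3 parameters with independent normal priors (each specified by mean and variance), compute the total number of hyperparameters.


A normal prior has 2 hyperparameters per parameter.
Total = 3 * 2 = 6

6
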